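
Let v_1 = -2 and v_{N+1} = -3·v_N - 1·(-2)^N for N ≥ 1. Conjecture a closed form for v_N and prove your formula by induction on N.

v_N = -(-2)^N - 4(-3)^(N - 1)

Computing the first terms: v_1 = -2, v_2 = 8, v_3 = -28. This suggests v_N = -(-2)^N - 4(-3)^(N - 1).
Base case (N = 1): the formula gives -2 = -2 = v_1.
Inductive step: suppose the statement holds for some p ≥ 1, so v_p = -(-2)^p - 4(-3)^(p - 1).
Then v_{p+1} = -3·v_p - 1·(-2)^p = -3·(-(-2)^p - 4(-3)^(p - 1)) - 1·(-2)^p = -(-2)^(p + 1) - 4(-3)^p = -(-2)^(p+1) - 4(-3)^((p+1) - 1),
which is the claimed formula at N = p+1.
Hence, by induction on N, the claim holds for every N ≥ 1.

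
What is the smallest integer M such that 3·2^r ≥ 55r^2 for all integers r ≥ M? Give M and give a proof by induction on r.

At r = 11: 6144 < 6655, so the inequality fails and M ≥ 12. We prove 3·2^r ≥ 55r^2 for all r ≥ 12.
For the base case r = 12: 3·2^r = 12288 and 55r^2 = 7920, so 12288 ≥ 7920.
For the inductive step, assume it holds for an arbitrary j ≥ 12, so 3·2^j ≥ 55j^2.
Then 3·2^(j + 1) = 2·(3·2^j) ≥ 2·(55j^2).
Also, for j ≥ 12 we have 2·(55j^2) ≥ 55(j+1)^2, since 2 ≥ (1 + 1/j)^2 for all j ≥ 12.
Combining, 3·2^(j + 1) ≥ 55(j+1)^2.
This completes the induction.
Hence the smallest such M is 12.

M = 12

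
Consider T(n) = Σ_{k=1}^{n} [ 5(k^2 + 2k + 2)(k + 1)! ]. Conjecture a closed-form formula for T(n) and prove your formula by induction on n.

T(n) = (5n + 5)(n + 2)! - 10

We claim T(n) = (5n + 5)(n + 2)! - 10 for all n ≥ 1.
For the base case n = 1: T(1) = 50, and the closed form gives 50. They agree.
For the inductive step, assume it holds for an arbitrary k ≥ 1, so T(k) = (5k + 5)(k + 2)! - 10.
Then T(k+1) = T(k) + (5(k^2 + 4k + 5)(k + 2)!) = ((5k + 5)(k + 2)! - 10) + (5(k^2 + 4k + 5)(k + 2)!).
Simplifying, T(k+1) = (5(k+1) + 5)((k+1) + 2)! - 10,
which is the closed form with n = k+1.
Hence, by induction on n, the claim holds for every n ≥ 1.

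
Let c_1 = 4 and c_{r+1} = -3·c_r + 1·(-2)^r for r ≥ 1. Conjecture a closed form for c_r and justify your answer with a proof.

c_r = (-2)^r - 2(-3)^r

Computing the first terms: c_1 = 4, c_2 = -14, c_3 = 46. This suggests c_r = (-2)^r - 2(-3)^r.
Base case (r = 1): the formula gives 4 = 4 = c_1.
Suppose the result is true for r = k, so c_k = (-2)^k - 2(-3)^k.
Then c_{k+1} = -3·c_k + 1·(-2)^k = -3·((-2)^k - 2(-3)^k) + 1·(-2)^k = (-2)^(k + 1) - 2(-3)^(k + 1),
which is the claimed formula at r = k+1.
Hence, by induction on r, the claim holds for every r ≥ 1.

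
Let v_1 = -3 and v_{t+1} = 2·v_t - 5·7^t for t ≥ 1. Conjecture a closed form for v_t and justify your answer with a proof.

Computing the first terms: v_1 = -3, v_2 = -41, v_3 = -327. This suggests v_t = 2^(t + 1) - 7^t.
When t = 1: the formula gives -3 = -3 = v_1.
For the inductive step, assume it holds for an arbitrary k ≥ 1, so v_k = 2^(k + 1) - 7^k.
Then v_{k+1} = 2·v_k - 5·7^k = 2·(2^(k + 1) - 7^k) - 5·7^k = 2^(k + 2) - 7^(k + 1) = 2^((k+1) + 1) - 7^(k+1),
which is the claimed formula at t = k+1.
By induction, the statement is established for all t ≥ 1.

v_t = 2^(t + 1) - 7^t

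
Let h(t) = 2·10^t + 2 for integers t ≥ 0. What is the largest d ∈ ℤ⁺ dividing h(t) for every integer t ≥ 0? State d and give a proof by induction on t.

d = 2

Computing the first values: h(0) = 4 and h(1) = 22; gcd(4, 22) = 2, so d ≤ 2.
We prove 2 | 2·10^t + 2 for all t ≥ 0 by induction on t.
Base case (t = 0): h(0) = 4 = 2·(2), so 2 | h(0).
Inductive step: suppose the statement holds for some p ≥ 0, i.e. 2 | h(p). Then
h(p+1) = 2·10^(p+1) + 2 = 10·(2·10^p + 2) - 18 = 10·h(p) - 18. The first term is divisible by 2 by the inductive hypothesis, and -18 is divisible by 2. Hence 2 | h(p+1).
By induction, the statement is established for all t ≥ 0.
Therefore the largest such d is 2.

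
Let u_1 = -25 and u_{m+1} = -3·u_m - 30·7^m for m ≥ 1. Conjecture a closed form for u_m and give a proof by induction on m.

Computing the first terms: u_1 = -25, u_2 = -135, u_3 = -1065. This suggests u_m = -4(-3)^(m - 1) - 3·7^m.
Base step (m = 1): the formula gives -25 = -25 = u_1.
Suppose the result is true for m = p, so u_p = -4(-3)^(p - 1) - 3·7^p.
Then u_{p+1} = -3·u_p - 30·7^p = -3·(-4(-3)^(p - 1) - 3·7^p) - 30·7^p = -4(-3)^p - 3·7^(p + 1) = -4(-3)^((p+1) - 1) - 3·7^(p+1),
which is the claimed formula at m = p+1.
By induction, the statement is established for all m ≥ 1.

u_m = -4(-3)^(m - 1) - 3·7^m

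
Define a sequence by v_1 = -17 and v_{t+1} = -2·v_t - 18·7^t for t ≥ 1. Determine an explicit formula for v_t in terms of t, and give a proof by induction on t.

Computing the first terms: v_1 = -17, v_2 = -92, v_3 = -698. This suggests v_t = -3(-2)^(t - 1) - 2·7^t.
Base case (t = 1): the formula gives -17 = -17 = v_1.
Inductive step: suppose the statement holds for some m ≥ 1, so v_m = -3(-2)^(m - 1) - 2·7^m.
Then v_{m+1} = -2·v_m - 18·7^m = -2·(-3(-2)^(m - 1) - 2·7^m) - 18·7^m = -3(-2)^m - 2·7^(m + 1) = -3(-2)^((m+1) - 1) - 2·7^(m+1),
which is the claimed formula at t = m+1.
By induction, the statement is established for all t ≥ 1.

v_t = -3(-2)^(t - 1) - 2·7^t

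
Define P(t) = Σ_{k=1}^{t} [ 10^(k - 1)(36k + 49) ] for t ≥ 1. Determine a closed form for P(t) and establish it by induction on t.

We claim P(t) = 10^t(4t + 5) - 5 for all t ≥ 1.
For the base case t = 1: P(1) = 85, and the closed form gives 85. They agree.
For the inductive step, assume it holds for an arbitrary k ≥ 1, so P(k) = 10^k(4k + 5) - 5.
Then P(k+1) = P(k) + (10^k(36k + 85)) = (10^k(4k + 5) - 5) + (10^k(36k + 85)).
Simplifying, P(k+1) = 40·10^k·k + 90·10^k - 5 = 10^(k+1)(4(k+1) + 5) - 5,
which is the closed form with t = k+1.
By the principle of mathematical induction, the result holds for all t ≥ 1.

P(t) = 10^t(4t + 5) - 5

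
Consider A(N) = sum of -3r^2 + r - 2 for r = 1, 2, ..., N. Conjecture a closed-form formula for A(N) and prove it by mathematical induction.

We claim A(N) = -N(N^2 + N + 2) for all N ≥ 1.
Base step (N = 1): A(1) = -4, and the closed form gives -4. They agree.
Inductive step: assume the claim holds for N = r, so A(r) = r(-r^2 - r - 2).
Then A(r+1) = A(r) + (r - 3(r + 1)^2 - 1) = (r(-r^2 - r - 2)) + (r - 3(r + 1)^2 - 1).
Simplifying, A(r+1) = -(r + 1)(r^2 + 3r + 4) = -(r+1)((r+1)^2 + (r+1) + 2),
which is the closed form with N = r+1.
By the principle of mathematical induction, the result holds for all N ≥ 1.

A(N) = -N(N^2 + N + 2)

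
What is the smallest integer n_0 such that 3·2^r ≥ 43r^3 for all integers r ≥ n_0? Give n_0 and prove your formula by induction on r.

n_0 = 16

At r = 15: 98304 < 145125, so the inequality fails and n_0 ≥ 16. We prove 3·2^r ≥ 43r^3 for all r ≥ 16.
For the base case r = 16: 3·2^r = 196608 and 43r^3 = 176128, so 196608 ≥ 176128.
Inductive step: assume the claim holds for r = i, so 3·2^i ≥ 43i^3.
Then 3·2^(i + 1) = 2·(3·2^i) ≥ 2·(43i^3).
Also, for i ≥ 16 we have 2·(43i^3) ≥ 43(i+1)^3, since 2 ≥ (1 + 1/i)^3 for all i ≥ 16.
Combining, 3·2^(i + 1) ≥ 43(i+1)^3.
This completes the induction.
Hence the smallest such n_0 is 16.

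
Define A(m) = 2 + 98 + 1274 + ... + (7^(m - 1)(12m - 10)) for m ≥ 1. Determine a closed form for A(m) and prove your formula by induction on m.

A(m) = 2·7^m(m - 1) + 2

We claim A(m) = 2·7^m(m - 1) + 2 for all m ≥ 1.
Base case (m = 1): A(1) = 2, and the closed form gives 2. They agree.
Inductive step: suppose the statement holds for some k ≥ 1, so A(k) = 2·7^k(k - 1) + 2.
Then A(k+1) = A(k) + (7^k(12k + 2)) = (2·7^k(k - 1) + 2) + (7^k(12k + 2)).
Simplifying, A(k+1) = 14·7^k·k + 2 = 2·7^(k+1)((k+1) - 1) + 2,
which is the closed form with m = k+1.
Hence, by induction on m, the claim holds for every m ≥ 1.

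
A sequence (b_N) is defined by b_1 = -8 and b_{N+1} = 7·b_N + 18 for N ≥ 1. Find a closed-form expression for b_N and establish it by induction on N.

Computing the first terms: b_1 = -8, b_2 = -38, b_3 = -248. This suggests b_N = -5·7^(N - 1) - 3.
When N = 1: the formula gives -8 = -8 = b_1.
Inductive step: suppose the statement holds for some m ≥ 1, so b_m = -5·7^(m - 1) - 3.
Then b_{m+1} = 7·b_m + 18 = 7·(-5·7^(m - 1) - 3) + 18 = -5·7^m - 3 = -5·7^((m+1) - 1) - 3,
which is the claimed formula at N = m+1.
This completes the induction.

b_N = -5·7^(N - 1) - 3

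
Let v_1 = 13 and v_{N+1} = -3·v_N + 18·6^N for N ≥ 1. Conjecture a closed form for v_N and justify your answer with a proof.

Computing the first terms: v_1 = 13, v_2 = 69, v_3 = 441. This suggests v_N = (-3)^(N - 1) + 2·6^N.
Base case (N = 1): the formula gives 13 = 13 = v_1.
Suppose the result is true for N = p, so v_p = (-3)^(p - 1) + 2·6^p.
Then v_{p+1} = -3·v_p + 18·6^p = -3·((-3)^(p - 1) + 2·6^p) + 18·6^p = (-3)^p + 2·6^(p + 1) = (-3)^((p+1) - 1) + 2·6^(p+1),
which is the claimed formula at N = p+1.
This completes the induction.

v_N = (-3)^(N - 1) + 2·6^N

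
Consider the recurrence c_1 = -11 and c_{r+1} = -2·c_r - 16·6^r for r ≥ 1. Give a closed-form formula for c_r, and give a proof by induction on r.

Computing the first terms: c_1 = -11, c_2 = -74, c_3 = -428. This suggests c_r = (-2)^(r - 1) - 2·6^r.
Base step (r = 1): the formula gives -11 = -11 = c_1.
Inductive step: assume the claim holds for r = i, so c_i = (-2)^(i - 1) - 2·6^i.
Then c_{i+1} = -2·c_i - 16·6^i = -2·((-2)^(i - 1) - 2·6^i) - 16·6^i = (-2)^i - 2·6^(i + 1) = (-2)^((i+1) - 1) - 2·6^(i+1),
which is the claimed formula at r = i+1.
Hence, by induction on r, the claim holds for every r ≥ 1.

c_r = (-2)^(r - 1) - 2·6^r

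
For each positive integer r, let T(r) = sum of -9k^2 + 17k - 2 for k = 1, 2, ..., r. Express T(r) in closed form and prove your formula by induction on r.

T(r) = -r(3r^2 - 4r - 5)

We claim T(r) = -r(3r^2 - 4r - 5) for all r ≥ 1.
For the base case r = 1: T(1) = 6, and the closed form gives 6. They agree.
For the inductive step, assume it holds for an arbitrary k ≥ 1, so T(k) = k(-3k^2 + 4k + 5).
Then T(k+1) = T(k) + (-9k^2 - k + 6) = (k(-3k^2 + 4k + 5)) + (-9k^2 - k + 6).
Simplifying, T(k+1) = -(k + 1)(3k^2 + 2k - 6) = -(k+1)(3(k+1)^2 - 4(k+1) - 5),
which is the closed form with r = k+1.
By induction, the statement is established for all r ≥ 1.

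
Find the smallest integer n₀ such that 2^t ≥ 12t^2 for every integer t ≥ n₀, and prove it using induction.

n₀ = 11

At t = 10: 1024 < 1200, so the inequality fails and n₀ ≥ 11. We prove 2^t ≥ 12t^2 for all t ≥ 11.
When t = 11: 2^t = 2048 and 12t^2 = 1452, so 2048 ≥ 1452.
Suppose the result is true for t = j, so 2^j ≥ 12j^2.
Then 2^(j + 1) = 2·(2^j) ≥ 2·(12j^2).
Also, for j ≥ 11 we have 2·(12j^2) ≥ 12(j+1)^2, since 2 ≥ (1 + 1/j)^2 for all j ≥ 11.
Combining, 2^(j + 1) ≥ 12(j+1)^2.
This completes the induction.
Hence the smallest such n₀ is 11.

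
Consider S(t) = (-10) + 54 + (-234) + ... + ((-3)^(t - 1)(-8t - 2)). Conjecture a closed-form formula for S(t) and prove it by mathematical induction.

We claim S(t) = (-3)^t(2t + 1) - 1 for all t ≥ 1.
For the base case t = 1: S(1) = -10, and the closed form gives -10. They agree.
Inductive step: assume the claim holds for t = m, so S(m) = (-3)^m(2m + 1) - 1.
Then S(m+1) = S(m) + ((-3)^m(-8m - 10)) = ((-3)^m(2m + 1) - 1) + ((-3)^m(-8m - 10)).
Simplifying, S(m+1) = -6(-3)^m·m - 9(-3)^m - 1 = (-3)^(m+1)(2(m+1) + 1) - 1,
which is the closed form with t = m+1.
By the principle of mathematical induction, the result holds for all t ≥ 1.

S(t) = (-3)^t(2t + 1) - 1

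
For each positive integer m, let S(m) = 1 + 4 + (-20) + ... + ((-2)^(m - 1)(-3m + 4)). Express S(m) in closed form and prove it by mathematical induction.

S(m) = (-2)^m(m - 1) + 1

We claim S(m) = (-2)^m(m - 1) + 1 for all m ≥ 1.
For the base case m = 1: S(1) = 1, and the closed form gives 1. They agree.
Suppose the result is true for m = j, so S(j) = (-2)^j(j - 1) + 1.
Then S(j+1) = S(j) + ((-2)^j(-3j + 1)) = ((-2)^j(j - 1) + 1) + ((-2)^j(-3j + 1)).
Simplifying, S(j+1) = (-2)^(j + 1)j + 1 = (-2)^(j+1)((j+1) - 1) + 1,
which is the closed form with m = j+1.
By induction, the statement is established for all m ≥ 1.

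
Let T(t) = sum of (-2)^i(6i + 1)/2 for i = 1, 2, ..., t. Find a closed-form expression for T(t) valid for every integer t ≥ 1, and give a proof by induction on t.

We claim T(t) = (-2)^t(2t + 1) - 1 for all t ≥ 1.
Base step (t = 1): T(1) = -7, and the closed form gives -7. They agree.
Inductive step: assume the claim holds for t = i, so T(i) = (-2)^i(2i + 1) - 1.
Then T(i+1) = T(i) + ((-2)^i(-6i - 7)) = ((-2)^i(2i + 1) - 1) + ((-2)^i(-6i - 7)).
Simplifying, T(i+1) = -4(-2)^i·i - 6(-2)^i - 1 = (-2)^(i+1)(2(i+1) + 1) - 1,
which is the closed form with t = i+1.
By the principle of mathematical induction, the result holds for all t ≥ 1.

T(t) = (-2)^t(2t + 1) - 1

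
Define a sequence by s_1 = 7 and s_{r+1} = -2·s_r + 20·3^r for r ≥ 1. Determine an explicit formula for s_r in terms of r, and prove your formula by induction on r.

s_r = -5(-2)^(r - 1) + 4·3^r

Computing the first terms: s_1 = 7, s_2 = 46, s_3 = 88. This suggests s_r = -5(-2)^(r - 1) + 4·3^r.
For the base case r = 1: the formula gives 7 = 7 = s_1.
Suppose the result is true for r = p, so s_p = -5(-2)^(p - 1) + 4·3^p.
Then s_{p+1} = -2·s_p + 20·3^p = -2·(-5(-2)^(p - 1) + 4·3^p) + 20·3^p = -5(-2)^p + 4·3^(p + 1) = -5(-2)^((p+1) - 1) + 4·3^(p+1),
which is the claimed formula at r = p+1.
Hence, by induction on r, the claim holds for every r ≥ 1.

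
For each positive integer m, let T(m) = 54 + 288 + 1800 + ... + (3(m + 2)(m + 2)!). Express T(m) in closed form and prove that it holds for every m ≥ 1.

T(m) = 3(m + 3)! - 18

We claim T(m) = 3(m + 3)! - 18 for all m ≥ 1.
For the base case m = 1: T(1) = 54, and the closed form gives 54. They agree.
For the inductive step, assume it holds for an arbitrary p ≥ 1, so T(p) = 3(p + 3)! - 18.
Then T(p+1) = T(p) + (3(p + 3)(p + 3)!) = (3(p + 3)! - 18) + (3(p + 3)(p + 3)!).
Simplifying, T(p+1) = 3((p+1) + 3)! - 18,
which is the closed form with m = p+1.
By the principle of mathematical induction, the result holds for all m ≥ 1.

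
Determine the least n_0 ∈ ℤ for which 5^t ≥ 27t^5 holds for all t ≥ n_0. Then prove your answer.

At t = 8: 390625 < 884736, so the inequality fails and n_0 ≥ 9. We prove 5^t ≥ 27t^5 for all t ≥ 9.
For the base case t = 9: 5^t = 1953125 and 27t^5 = 1594323, so 1953125 ≥ 1594323.
Suppose the result is true for t = m, so 5^m ≥ 27m^5.
Then 5^(m + 1) = 5·(5^m) ≥ 5·(27m^5).
Also, for m ≥ 9 we have 5·(27m^5) ≥ 27(m+1)^5, since 5 ≥ (1 + 1/m)^5 for all m ≥ 9.
Combining, 5^(m + 1) ≥ 27(m+1)^5.
By induction, the statement is established for all t ≥ 9.
Hence the smallest such n_0 is 9.

n_0 = 9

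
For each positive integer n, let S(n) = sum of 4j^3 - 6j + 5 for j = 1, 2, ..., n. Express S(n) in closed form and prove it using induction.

We claim S(n) = n(n^3 + 2n^2 - 2n + 2) for all n ≥ 1.
When n = 1: S(1) = 3, and the closed form gives 3. They agree.
Inductive step: suppose the statement holds for some j ≥ 1, so S(j) = j(j^3 + 2j^2 - 2j + 2).
Then S(j+1) = S(j) + (-6j + 4(j + 1)^3 - 1) = (j(j^3 + 2j^2 - 2j + 2)) + (-6j + 4(j + 1)^3 - 1).
Simplifying, S(j+1) = (j + 1)(j^3 + 5j^2 + 5j + 3) = (j+1)((j+1)^3 + 2(j+1)^2 - 2(j+1) + 2),
which is the closed form with n = j+1.
By the principle of mathematical induction, the result holds for all n ≥ 1.

S(n) = n(n^3 + 2n^2 - 2n + 2)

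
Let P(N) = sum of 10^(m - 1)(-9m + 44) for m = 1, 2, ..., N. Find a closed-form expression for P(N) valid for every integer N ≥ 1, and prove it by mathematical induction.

We claim P(N) = 10^N(-N + 5) - 5 for all N ≥ 1.
Base step (N = 1): P(1) = 35, and the closed form gives 35. They agree.
For the inductive step, assume it holds for an arbitrary m ≥ 1, so P(m) = 10^m(-m + 5) - 5.
Then P(m+1) = P(m) + (10^m(-9m + 35)) = (10^m(-m + 5) - 5) + (10^m(-9m + 35)).
Simplifying, P(m+1) = -10·10^m·m + 40·10^m - 5 = 10^(m+1)(-(m+1) + 5) - 5,
which is the closed form with N = m+1.
By the principle of mathematical induction, the result holds for all N ≥ 1.

P(N) = 10^N(-N + 5) - 5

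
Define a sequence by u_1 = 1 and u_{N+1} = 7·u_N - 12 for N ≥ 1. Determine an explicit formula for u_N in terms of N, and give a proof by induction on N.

u_N = -7^(N - 1) + 2

Computing the first terms: u_1 = 1, u_2 = -5, u_3 = -47. This suggests u_N = -7^(N - 1) + 2.
When N = 1: the formula gives 1 = 1 = u_1.
Suppose the result is true for N = k, so u_k = -7^(k - 1) + 2.
Then u_{k+1} = 7·u_k - 12 = 7·(-7^(k - 1) + 2) - 12 = -7^k + 2 = -7^((k+1) - 1) + 2,
which is the claimed formula at N = k+1.
This completes the induction.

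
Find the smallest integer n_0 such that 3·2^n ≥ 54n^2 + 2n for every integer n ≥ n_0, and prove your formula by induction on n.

At n = 11: 6144 < 6556, so the inequality fails and n_0 ≥ 12. We prove 3·2^n ≥ 54n^2 + 2n for all n ≥ 12.
When n = 12: 3·2^n = 12288 and 54n^2 + 2n = 7800, so 12288 ≥ 7800.
Suppose the result is true for n = i, so 3·2^i ≥ 54i^2 + 2i.
Then 3·2^(i + 1) = 2·(3·2^i) ≥ 2·(54i^2 + 2i).
Also, for i ≥ 12 we have 2·(54i^2 + 2i) ≥ 54(i+1)^2 + 2(i+1), since 2·(54i^2 + 2i) − (54(i+1)^2 + 2(i+1)) = 54i^2 - 106i - 56, which is nonnegative for all i ≥ 12.
Combining, 3·2^(i + 1) ≥ 54(i+1)^2 + 2(i+1).
By the principle of mathematical induction, the result holds for all n ≥ 12.
Hence the smallest such n_0 is 12.

n_0 = 12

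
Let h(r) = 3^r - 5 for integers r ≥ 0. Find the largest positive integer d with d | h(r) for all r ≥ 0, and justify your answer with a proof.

d = 2

Computing the first values: h(0) = -4 and h(1) = -2; gcd(-4, -2) = 2, so d ≤ 2.
We prove 2 | 3^r - 5 for all r ≥ 0 by induction on r.
Base step (r = 0): h(0) = -4 = 2·(-2), so 2 | h(0).
Inductive step: suppose the statement holds for some j ≥ 0, i.e. 2 | h(j). Then
h(j+1) = 3^(j+1) - 5 = 3·(3^j - 5) + 10 = 3·h(j) + 10. The first term is divisible by 2 by the inductive hypothesis, and 10 is divisible by 2. Hence 2 | h(j+1).
By induction, the statement is established for all r ≥ 0.
Therefore the largest such d is 2.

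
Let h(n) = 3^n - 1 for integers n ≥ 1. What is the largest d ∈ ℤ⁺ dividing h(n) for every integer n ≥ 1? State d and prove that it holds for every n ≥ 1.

d = 2

Computing the first values: h(1) = 2 and h(2) = 8; gcd(2, 8) = 2, so d ≤ 2.
We prove 2 | 3^n - 1 for all n ≥ 1 by induction on n.
For the base case n = 1: h(1) = 2 = 2·(1), so 2 | h(1).
Inductive step: suppose the statement holds for some r ≥ 1, i.e. 2 | h(r). Then
3^{r+1} − 1^{r+1} = 3·3^r − 1·1^r = 3·(3^r − 1^r) + (2)·1^r. The first term is divisible by 2 by the inductive hypothesis, and the second term (2)·1^r is divisible by 2 since 2 | 2. Hence 2 | h(r+1).
This completes the induction.
Therefore the largest such d is 2.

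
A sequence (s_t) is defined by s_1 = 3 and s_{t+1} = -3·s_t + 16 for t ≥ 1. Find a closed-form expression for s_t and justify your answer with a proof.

Computing the first terms: s_1 = 3, s_2 = 7, s_3 = -5. This suggests s_t = -(-3)^(t - 1) + 4.
Base case (t = 1): the formula gives 3 = 3 = s_1.
Inductive step: assume the claim holds for t = i, so s_i = -(-3)^(i - 1) + 4.
Then s_{i+1} = -3·s_i + 16 = -3·(-(-3)^(i - 1) + 4) + 16 = -(-3)^i + 4 = -(-3)^((i+1) - 1) + 4,
which is the claimed formula at t = i+1.
By the principle of mathematical induction, the result holds for all t ≥ 1.

s_t = -(-3)^(t - 1) + 4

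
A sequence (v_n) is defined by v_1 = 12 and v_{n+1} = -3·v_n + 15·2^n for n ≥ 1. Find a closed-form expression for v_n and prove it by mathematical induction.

v_n = -2(-3)^n + 3·2^n

Computing the first terms: v_1 = 12, v_2 = -6, v_3 = 78. This suggests v_n = -2(-3)^n + 3·2^n.
Base case (n = 1): the formula gives 12 = 12 = v_1.
Suppose the result is true for n = p, so v_p = -2(-3)^p + 3·2^p.
Then v_{p+1} = -3·v_p + 15·2^p = -3·(-2(-3)^p + 3·2^p) + 15·2^p = -2(-3)^(p + 1) + 3·2^(p + 1),
which is the claimed formula at n = p+1.
By the principle of mathematical induction, the result holds for all n ≥ 1.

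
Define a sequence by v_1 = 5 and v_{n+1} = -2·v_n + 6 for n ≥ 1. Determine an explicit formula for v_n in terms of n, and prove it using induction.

v_n = 3(-2)^(n - 1) + 2

Computing the first terms: v_1 = 5, v_2 = -4, v_3 = 14. This suggests v_n = 3(-2)^(n - 1) + 2.
Base case (n = 1): the formula gives 5 = 5 = v_1.
Suppose the result is true for n = p, so v_p = 3(-2)^(p - 1) + 2.
Then v_{p+1} = -2·v_p + 6 = -2·(3(-2)^(p - 1) + 2) + 6 = 3(-2)^p + 2 = 3(-2)^((p+1) - 1) + 2,
which is the claimed formula at n = p+1.
This completes the induction.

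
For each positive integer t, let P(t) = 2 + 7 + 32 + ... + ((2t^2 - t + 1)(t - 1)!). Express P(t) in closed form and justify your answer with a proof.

We claim P(t) = (2t + 1)t! - 1 for all t ≥ 1.
Base step (t = 1): P(1) = 2, and the closed form gives 2. They agree.
Inductive step: assume the claim holds for t = p, so P(p) = (2p + 1)p! - 1.
Then P(p+1) = P(p) + ((2p^2 + 3p + 2)p!) = ((2p + 1)p! - 1) + ((2p^2 + 3p + 2)p!).
Simplifying, P(p+1) = (2(p+1) + 1)(p+1)! - 1,
which is the closed form with t = p+1.
This completes the induction.

P(t) = (2t + 1)t! - 1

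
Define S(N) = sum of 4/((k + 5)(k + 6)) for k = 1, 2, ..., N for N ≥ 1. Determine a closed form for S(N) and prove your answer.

We claim S(N) = 2N/(3(N + 6)) for all N ≥ 1.
Base step (N = 1): S(1) = 2/21, and the closed form gives 2/21. They agree.
Inductive step: assume the claim holds for N = k, so S(k) = 2k/(3(k + 6)).
Then S(k+1) = S(k) + (4/((k + 6)(k + 7))) = (2k/(3(k + 6))) + (4/((k + 6)(k + 7))).
Simplifying, S(k+1) = 2(k + 1)/(3(k + 7)) = 2(k+1)/(3((k+1) + 6)),
which is the closed form with N = k+1.
By induction, the statement is established for all N ≥ 1.

S(N) = 2N/(3(N + 6))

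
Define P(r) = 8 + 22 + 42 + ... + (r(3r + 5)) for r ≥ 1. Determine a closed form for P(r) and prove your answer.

P(r) = r(r + 1)(r + 3)

We claim P(r) = r(r + 1)(r + 3) for all r ≥ 1.
When r = 1: P(1) = 8, and the closed form gives 8. They agree.
Suppose the result is true for r = m, so P(m) = m(m^2 + 4m + 3).
Then P(m+1) = P(m) + ((m + 1)(3m + 8)) = (m(m^2 + 4m + 3)) + ((m + 1)(3m + 8)).
Simplifying, P(m+1) = (m + 1)(m + 2)(m + 4) = (m+1)((m+1) + 1)((m+1) + 3),
which is the closed form with r = m+1.
This completes the induction.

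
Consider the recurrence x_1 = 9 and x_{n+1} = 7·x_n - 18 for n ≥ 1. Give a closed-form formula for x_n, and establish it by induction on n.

x_n = 6·7^(n - 1) + 3

Computing the first terms: x_1 = 9, x_2 = 45, x_3 = 297. This suggests x_n = 6·7^(n - 1) + 3.
Base step (n = 1): the formula gives 9 = 9 = x_1.
Suppose the result is true for n = i, so x_i = 6·7^(i - 1) + 3.
Then x_{i+1} = 7·x_i - 18 = 7·(6·7^(i - 1) + 3) - 18 = 6·7^i + 3 = 6·7^((i+1) - 1) + 3,
which is the claimed formula at n = i+1.
By induction, the statement is established for all n ≥ 1.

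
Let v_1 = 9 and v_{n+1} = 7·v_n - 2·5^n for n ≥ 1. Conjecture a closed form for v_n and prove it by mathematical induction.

v_n = 5^n + 4·7^(n - 1)

Computing the first terms: v_1 = 9, v_2 = 53, v_3 = 321. This suggests v_n = 5^n + 4·7^(n - 1).
Base case (n = 1): the formula gives 9 = 9 = v_1.
Inductive step: assume the claim holds for n = p, so v_p = 5^p + 4·7^(p - 1).
Then v_{p+1} = 7·v_p - 2·5^p = 7·(5^p + 4·7^(p - 1)) - 2·5^p = 5^(p + 1) + 4·7^p = 5^(p+1) + 4·7^((p+1) - 1),
which is the claimed formula at n = p+1.
By induction, the statement is established for all n ≥ 1.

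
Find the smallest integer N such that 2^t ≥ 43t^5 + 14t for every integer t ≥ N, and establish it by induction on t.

N = 30

At t = 29: 536870912 < 881979813, so the inequality fails and N ≥ 30. We prove 2^t ≥ 43t^5 + 14t for all t ≥ 30.
For the base case t = 30: 2^t = 1073741824 and 43t^5 + 14t = 1044900420, so 1073741824 ≥ 1044900420.
Suppose the result is true for t = p, so 2^p ≥ 43p^5 + 14p.
Then 2^(p + 1) = 2·(2^p) ≥ 2·(43p^5 + 14p).
Also, for p ≥ 30 we have 2·(43p^5 + 14p) ≥ 43(p+1)^5 + 14(p+1), since 2·(43p^5 + 14p) − (43(p+1)^5 + 14(p+1)) = 43p^5 - 215p^4 - 430p^3 - 430p^2 - 201p - 57, which is nonnegative for all p ≥ 30.
Combining, 2^(p + 1) ≥ 43(p+1)^5 + 14(p+1).
This completes the induction.
Hence the smallest such N is 30.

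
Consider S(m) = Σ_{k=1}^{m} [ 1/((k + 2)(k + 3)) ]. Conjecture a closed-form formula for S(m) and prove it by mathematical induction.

We claim S(m) = m/(3(m + 3)) for all m ≥ 1.
For the base case m = 1: S(1) = 1/12, and the closed form gives 1/12. They agree.
For the inductive step, assume it holds for an arbitrary k ≥ 1, so S(k) = k/(3(k + 3)).
Then S(k+1) = S(k) + (1/((k + 3)(k + 4))) = (k/(3(k + 3))) + (1/((k + 3)(k + 4))).
Simplifying, S(k+1) = (k + 1)/(3(k + 4)) = (k+1)/(3((k+1) + 3)),
which is the closed form with m = k+1.
By induction, the statement is established for all m ≥ 1.

S(m) = m/(3(m + 3))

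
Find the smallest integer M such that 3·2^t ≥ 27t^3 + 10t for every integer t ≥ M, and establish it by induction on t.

M = 15

At t = 14: 49152 < 74228, so the inequality fails and M ≥ 15. We prove 3·2^t ≥ 27t^3 + 10t for all t ≥ 15.
When t = 15: 3·2^t = 98304 and 27t^3 + 10t = 91275, so 98304 ≥ 91275.
For the inductive step, assume it holds for an arbitrary i ≥ 15, so 3·2^i ≥ 27i^3 + 10i.
Then 3·2^(i + 1) = 2·(3·2^i) ≥ 2·(27i^3 + 10i).
Also, for i ≥ 15 we have 2·(27i^3 + 10i) ≥ 27(i+1)^3 + 10(i+1), since 2·(27i^3 + 10i) − (27(i+1)^3 + 10(i+1)) = 27i^3 - 81i^2 - 71i - 37, which is nonnegative for all i ≥ 15.
Combining, 3·2^(i + 1) ≥ 27(i+1)^3 + 10(i+1).
Hence, by induction on t, the claim holds for every t ≥ 15.
Hence the smallest such M is 15.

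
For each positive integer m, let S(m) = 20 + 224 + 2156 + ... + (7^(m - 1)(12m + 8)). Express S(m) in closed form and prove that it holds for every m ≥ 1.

S(m) = 7^m(2m + 1) - 1

We claim S(m) = 7^m(2m + 1) - 1 for all m ≥ 1.
Base step (m = 1): S(1) = 20, and the closed form gives 20. They agree.
Suppose the result is true for m = j, so S(j) = 7^j(2j + 1) - 1.
Then S(j+1) = S(j) + (7^j(12j + 20)) = (7^j(2j + 1) - 1) + (7^j(12j + 20)).
Simplifying, S(j+1) = 14·7^j·j + 21·7^j - 1 = 7^(j+1)(2(j+1) + 1) - 1,
which is the closed form with m = j+1.
By the principle of mathematical induction, the result holds for all m ≥ 1.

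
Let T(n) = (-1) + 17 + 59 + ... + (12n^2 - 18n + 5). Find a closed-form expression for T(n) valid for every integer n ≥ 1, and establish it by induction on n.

T(n) = n(4n^2 - 3n - 2)

We claim T(n) = n(4n^2 - 3n - 2) for all n ≥ 1.
Base case (n = 1): T(1) = -1, and the closed form gives -1. They agree.
Inductive step: assume the claim holds for n = i, so T(i) = i(4i^2 - 3i - 2).
Then T(i+1) = T(i) + (12i^2 + 6i - 1) = (i(4i^2 - 3i - 2)) + (12i^2 + 6i - 1).
Simplifying, T(i+1) = (i + 1)(4i^2 + 5i - 1) = (i+1)(4(i+1)^2 - 3(i+1) - 2),
which is the closed form with n = i+1.
By induction, the statement is established for all n ≥ 1.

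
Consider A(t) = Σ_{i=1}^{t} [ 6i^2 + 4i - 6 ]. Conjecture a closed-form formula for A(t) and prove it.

A(t) = t(t + 3)(2t - 1)

We claim A(t) = t(t + 3)(2t - 1) for all t ≥ 1.
Base step (t = 1): A(1) = 4, and the closed form gives 4. They agree.
Inductive step: suppose the statement holds for some i ≥ 1, so A(i) = i(2i^2 + 5i - 3).
Then A(i+1) = A(i) + (6i^2 + 16i + 4) = (i(2i^2 + 5i - 3)) + (6i^2 + 16i + 4).
Simplifying, A(i+1) = (i + 1)(i + 4)(2i + 1) = (i+1)((i+1) + 3)(2(i+1) - 1),
which is the closed form with t = i+1.
This completes the induction.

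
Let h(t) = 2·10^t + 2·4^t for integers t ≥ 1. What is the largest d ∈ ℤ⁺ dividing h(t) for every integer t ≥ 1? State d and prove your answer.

Computing the first values: h(1) = 28 and h(2) = 232; gcd(28, 232) = 4, so d ≤ 4.
We prove 4 | 2·10^t + 2·4^t for all t ≥ 1 by induction on t.
Base case (t = 1): h(1) = 28 = 4·(7), so 4 | h(1).
Suppose the result is true for t = j, i.e. 4 | h(j). Then
h(j+1) − 10·h(j) = (2·10^(j+1) + 2·4^(j+1)) − 10·(2·10^j + 2·4^j) = (2)·4^j·(4 − 10) = (-12)·4^j. Since 4 | h(j) by the inductive hypothesis, 4 | 10·h(j); and 4 | -12 since -12 = 4·-3. Therefore 4 | h(j+1).
By induction, the statement is established for all t ≥ 1.
Therefore the largest such d is 4.

d = 4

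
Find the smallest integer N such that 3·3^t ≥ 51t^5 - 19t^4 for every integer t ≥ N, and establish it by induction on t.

At t = 14: 14348907 < 26699120, so the inequality fails and N ≥ 15. We prove 3·3^t ≥ 51t^5 - 19t^4 for all t ≥ 15.
For the base case t = 15: 3·3^t = 43046721 and 51t^5 - 19t^4 = 37766250, so 43046721 ≥ 37766250.
For the inductive step, assume it holds for an arbitrary i ≥ 15, so 3·3^i ≥ 51i^5 - 19i^4.
Then 3·3^(i + 1) = 3·(3·3^i) ≥ 3·(51i^5 - 19i^4).
Also, for i ≥ 15 we have 3·(51i^5 - 19i^4) ≥ 51(i+1)^5 - 19(i+1)^4, since 3·(51i^5 - 19i^4) − (51(i+1)^5 - 19(i+1)^4) = 102i^5 - 293i^4 - 434i^3 - 396i^2 - 179i - 32, which is nonnegative for all i ≥ 15.
Combining, 3·3^(i + 1) ≥ 51(i+1)^5 - 19(i+1)^4.
This completes the induction.
Hence the smallest such N is 15.

N = 15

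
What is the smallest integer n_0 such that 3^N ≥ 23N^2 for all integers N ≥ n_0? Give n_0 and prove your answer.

n_0 = 7

At N = 6: 729 < 828, so the inequality fails and n_0 ≥ 7. We prove 3^N ≥ 23N^2 for all N ≥ 7.
For the base case N = 7: 3^N = 2187 and 23N^2 = 1127, so 2187 ≥ 1127.
Inductive step: suppose the statement holds for some m ≥ 7, so 3^m ≥ 23m^2.
Then 3^(m + 1) = 3·(3^m) ≥ 3·(23m^2).
Also, for m ≥ 7 we have 3·(23m^2) ≥ 23(m+1)^2, since 3 ≥ (1 + 1/m)^2 for all m ≥ 7.
Combining, 3^(m + 1) ≥ 23(m+1)^2.
Hence, by induction on N, the claim holds for every N ≥ 7.
Hence the smallest such n_0 is 7.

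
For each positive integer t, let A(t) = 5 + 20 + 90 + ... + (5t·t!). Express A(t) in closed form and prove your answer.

We claim A(t) = 5(t + 1)! - 5 for all t ≥ 1.
Base step (t = 1): A(1) = 5, and the closed form gives 5. They agree.
Inductive step: suppose the statement holds for some i ≥ 1, so A(i) = 5(i + 1)! - 5.
Then A(i+1) = A(i) + (5(i + 1)(i + 1)!) = (5(i + 1)! - 5) + (5(i + 1)(i + 1)!).
Simplifying, A(i+1) = 5((i+1) + 1)! - 5,
which is the closed form with t = i+1.
By the principle of mathematical induction, the result holds for all t ≥ 1.

A(t) = 5(t + 1)! - 5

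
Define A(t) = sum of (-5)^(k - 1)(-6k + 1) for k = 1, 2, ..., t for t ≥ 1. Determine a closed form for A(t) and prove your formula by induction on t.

We claim A(t) = (-5)^t·t for all t ≥ 1.
Base case (t = 1): A(1) = -5, and the closed form gives -5. They agree.
Inductive step: suppose the statement holds for some k ≥ 1, so A(k) = (-5)^k·k.
Then A(k+1) = A(k) + ((-5)^k(-6k - 5)) = ((-5)^k·k) + ((-5)^k(-6k - 5)).
Simplifying, A(k+1) = (-5)^(k + 1)(k + 1) = (-5)^(k+1)·(k+1),
which is the closed form with t = k+1.
Hence, by induction on t, the claim holds for every t ≥ 1.

A(t) = (-5)^t·t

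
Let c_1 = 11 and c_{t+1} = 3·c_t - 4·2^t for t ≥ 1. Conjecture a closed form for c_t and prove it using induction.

Computing the first terms: c_1 = 11, c_2 = 25, c_3 = 59. This suggests c_t = 2^(t + 2) + 3^t.
For the base case t = 1: the formula gives 11 = 11 = c_1.
Inductive step: suppose the statement holds for some p ≥ 1, so c_p = 2^(p + 2) + 3^p.
Then c_{p+1} = 3·c_p - 4·2^p = 3·(2^(p + 2) + 3^p) - 4·2^p = 2^(p + 3) + 3^(p + 1) = 2^((p+1) + 2) + 3^(p+1),
which is the claimed formula at t = p+1.
By induction, the statement is established for all t ≥ 1.

c_t = 2^(t + 2) + 3^t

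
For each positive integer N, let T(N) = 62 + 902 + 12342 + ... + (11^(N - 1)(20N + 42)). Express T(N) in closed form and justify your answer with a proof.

T(N) = 2·11^N(N + 2) - 4

We claim T(N) = 2·11^N(N + 2) - 4 for all N ≥ 1.
For the base case N = 1: T(1) = 62, and the closed form gives 62. They agree.
Inductive step: assume the claim holds for N = r, so T(r) = 2·11^r(r + 2) - 4.
Then T(r+1) = T(r) + (11^r(20r + 62)) = (2·11^r(r + 2) - 4) + (11^r(20r + 62)).
Simplifying, T(r+1) = 22·11^r·r + 66·11^r - 4 = 2·11^(r+1)((r+1) + 2) - 4,
which is the closed form with N = r+1.
This completes the induction.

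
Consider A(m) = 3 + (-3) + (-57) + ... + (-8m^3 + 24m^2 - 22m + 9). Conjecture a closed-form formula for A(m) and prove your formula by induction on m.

A(m) = -m(m - 2)(2m^2 + 1)

We claim A(m) = -m(m - 2)(2m^2 + 1) for all m ≥ 1.
Base case (m = 1): A(1) = 3, and the closed form gives 3. They agree.
Inductive step: suppose the statement holds for some r ≥ 1, so A(r) = r(-2r^3 + 4r^2 - r + 2).
Then A(r+1) = A(r) + (-8r^3 + 2r + 3) = (r(-2r^3 + 4r^2 - r + 2)) + (-8r^3 + 2r + 3).
Simplifying, A(r+1) = -(r - 1)(r + 1)(2r^2 + 4r + 3) = -(r+1)((r+1) - 2)(2(r+1)^2 + 1),
which is the closed form with m = r+1.
Hence, by induction on m, the claim holds for every m ≥ 1.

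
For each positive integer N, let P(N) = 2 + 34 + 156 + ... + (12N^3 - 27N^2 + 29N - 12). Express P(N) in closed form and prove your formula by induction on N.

P(N) = N(3N^3 - 3N^2 + 4N - 2)

We claim P(N) = N(3N^3 - 3N^2 + 4N - 2) for all N ≥ 1.
When N = 1: P(1) = 2, and the closed form gives 2. They agree.
Inductive step: suppose the statement holds for some j ≥ 1, so P(j) = j(3j^3 - 3j^2 + 4j - 2).
Then P(j+1) = P(j) + (12j^3 + 9j^2 + 11j + 2) = (j(3j^3 - 3j^2 + 4j - 2)) + (12j^3 + 9j^2 + 11j + 2).
Simplifying, P(j+1) = (j + 1)(3j^3 + 6j^2 + 7j + 2) = (j+1)(3(j+1)^3 - 3(j+1)^2 + 4(j+1) - 2),
which is the closed form with N = j+1.
By induction, the statement is established for all N ≥ 1.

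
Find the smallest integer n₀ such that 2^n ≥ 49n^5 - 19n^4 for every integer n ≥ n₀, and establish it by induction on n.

n₀ = 31

At n = 30: 1073741824 < 1175310000, so the inequality fails and n₀ ≥ 31. We prove 2^n ≥ 49n^5 - 19n^4 for all n ≥ 31.
Base case (n = 31): 2^n = 2147483648 and 49n^5 - 19n^4 = 1385281500, so 2147483648 ≥ 1385281500.
Inductive step: assume the claim holds for n = k, so 2^k ≥ 49k^5 - 19k^4.
Then 2^(k + 1) = 2·(2^k) ≥ 2·(49k^5 - 19k^4).
Also, for k ≥ 31 we have 2·(49k^5 - 19k^4) ≥ 49(k+1)^5 - 19(k+1)^4, since 2·(49k^5 - 19k^4) − (49(k+1)^5 - 19(k+1)^4) = 49k^5 - 264k^4 - 414k^3 - 376k^2 - 169k - 30, which is nonnegative for all k ≥ 31.
Combining, 2^(k + 1) ≥ 49(k+1)^5 - 19(k+1)^4.
By induction, the statement is established for all n ≥ 31.
Hence the smallest such n₀ is 31.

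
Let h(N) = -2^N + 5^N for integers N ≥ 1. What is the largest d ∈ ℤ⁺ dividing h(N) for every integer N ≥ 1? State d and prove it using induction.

Computing the first values: h(1) = 3 and h(2) = 21; gcd(3, 21) = 3, so d ≤ 3.
We prove 3 | -2^N + 5^N for all N ≥ 1 by induction on N.
For the base case N = 1: h(1) = 3 = 3·(1), so 3 | h(1).
For the inductive step, assume it holds for an arbitrary k ≥ 1, i.e. 3 | h(k). Then
5^{k+1} − 2^{k+1} = 5·5^k − 2·2^k = 5·(5^k − 2^k) + (3)·2^k. The first term is divisible by 3 by the inductive hypothesis, and the second term (3)·2^k is divisible by 3 since 3 | 3. Hence 3 | h(k+1).
This completes the induction.
Therefore the largest such d is 3.

d = 3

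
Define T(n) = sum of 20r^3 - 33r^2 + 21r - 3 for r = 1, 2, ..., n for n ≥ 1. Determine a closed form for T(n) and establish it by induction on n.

T(n) = n(5n^3 - n^2 - n + 2)

We claim T(n) = n(5n^3 - n^2 - n + 2) for all n ≥ 1.
Base case (n = 1): T(1) = 5, and the closed form gives 5. They agree.
For the inductive step, assume it holds for an arbitrary r ≥ 1, so T(r) = r(5r^3 - r^2 - r + 2).
Then T(r+1) = T(r) + (20r^3 + 27r^2 + 15r + 5) = (r(5r^3 - r^2 - r + 2)) + (20r^3 + 27r^2 + 15r + 5).
Simplifying, T(r+1) = (r + 1)(5r^3 + 14r^2 + 12r + 5) = (r+1)(5(r+1)^3 - (r+1)^2 - (r+1) + 2),
which is the closed form with n = r+1.
By the principle of mathematical induction, the result holds for all n ≥ 1.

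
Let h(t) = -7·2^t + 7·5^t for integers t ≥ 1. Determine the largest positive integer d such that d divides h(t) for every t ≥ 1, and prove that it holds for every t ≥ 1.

d = 21

Computing the first values: h(1) = 21 and h(2) = 147; gcd(21, 147) = 21, so d ≤ 21.
We prove 21 | -7·2^t + 7·5^t for all t ≥ 1 by induction on t.
When t = 1: h(1) = 21 = 21·(1), so 21 | h(1).
For the inductive step, assume it holds for an arbitrary m ≥ 1, i.e. 21 | h(m). Then
h(m+1) − 5·h(m) = (-7·2^(m+1) + 7·5^(m+1)) − 5·(-7·2^m + 7·5^m) = (-7)·2^m·(2 − 5) = (21)·2^m. Since 21 | h(m) by the inductive hypothesis, 21 | 5·h(m); and 21 | 21 since 21 = 21·1. Therefore 21 | h(m+1).
This completes the induction.
Therefore the largest such d is 21.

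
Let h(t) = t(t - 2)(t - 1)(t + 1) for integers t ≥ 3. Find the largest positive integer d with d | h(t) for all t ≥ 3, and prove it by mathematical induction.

d = 24

Computing the first values: h(3) = 24 and h(4) = 120; gcd(24, 120) = 24, so d ≤ 24.
We prove 24 | t(t - 2)(t - 1)(t + 1) for all t ≥ 3 by induction on t.
When t = 3: h(3) = 24 = 24·(1), so 24 | h(3).
Suppose the result is true for t = m, i.e. 24 | h(m). Then
h(m+1) − h(m) = (m-1)·m·(m+1)·(m+2) − (m-2)·(m-1)·m·(m+1) = (m-1)·m·(m+1)·[(m+2) − (m-2)] = 4·(m-1)·m·(m+1). The product of 3 consecutive integers is divisible by (3)! = 6, so h(m+1) − h(m) is divisible by 4·6 = 24. By the inductive hypothesis 24 | h(m), hence 24 | h(m+1).
This completes the induction.
Therefore the largest such d is 24.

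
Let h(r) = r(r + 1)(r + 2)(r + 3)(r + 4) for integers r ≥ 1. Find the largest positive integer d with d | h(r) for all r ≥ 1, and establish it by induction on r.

d = 120

Computing the first values: h(1) = 120 and h(2) = 720; gcd(120, 720) = 120, so d ≤ 120.
We prove 120 | r(r + 1)(r + 2)(r + 3)(r + 4) for all r ≥ 1 by induction on r.
When r = 1: h(1) = 120 = 120·(1), so 120 | h(1).
Inductive step: assume the claim holds for r = p, i.e. 120 | h(p). Then
h(p+1) − h(p) = (p+1)·(p+2)·(p+3)·(p+4)·(p+5) − p·(p+1)·(p+2)·(p+3)·(p+4) = (p+1)·(p+2)·(p+3)·(p+4)·[(p+5) − p] = 5·(p+1)·(p+2)·(p+3)·(p+4). The product of 4 consecutive integers is divisible by (4)! = 24, so h(p+1) − h(p) is divisible by 5·24 = 120. By the inductive hypothesis 120 | h(p), hence 120 | h(p+1).
Hence, by induction on r, the claim holds for every r ≥ 1.
Therefore the largest such d is 120.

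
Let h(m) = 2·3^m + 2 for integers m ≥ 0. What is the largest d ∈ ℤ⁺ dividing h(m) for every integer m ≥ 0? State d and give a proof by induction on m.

Computing the first values: h(0) = 4 and h(1) = 8; gcd(4, 8) = 4, so d ≤ 4.
We prove 4 | 2·3^m + 2 for all m ≥ 0 by induction on m.
For the base case m = 0: h(0) = 4 = 4·(1), so 4 | h(0).
Inductive step: assume the claim holds for m = r, i.e. 4 | h(r). Then
h(r+1) = 2·3^(r+1) + 2 = 3·(2·3^r + 2) - 4 = 3·h(r) - 4. The first term is divisible by 4 by the inductive hypothesis, and -4 is divisible by 4. Hence 4 | h(r+1).
By induction, the statement is established for all m ≥ 0.
Therefore the largest such d is 4.

d = 4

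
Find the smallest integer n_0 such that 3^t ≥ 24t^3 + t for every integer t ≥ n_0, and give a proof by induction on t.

n_0 = 9

At t = 8: 6561 < 12296, so the inequality fails and n_0 ≥ 9. We prove 3^t ≥ 24t^3 + t for all t ≥ 9.
Base step (t = 9): 3^t = 19683 and 24t^3 + t = 17505, so 19683 ≥ 17505.
Inductive step: suppose the statement holds for some m ≥ 9, so 3^m ≥ 24m^3 + m.
Then 3^(m + 1) = 3·(3^m) ≥ 3·(24m^3 + m).
Also, for m ≥ 9 we have 3·(24m^3 + m) ≥ 24(m+1)^3 + (m+1), since 3·(24m^3 + m) − (24(m+1)^3 + (m+1)) = 48m^3 - 72m^2 - 70m - 25, which is nonnegative for all m ≥ 9.
Combining, 3^(m + 1) ≥ 24(m+1)^3 + (m+1).
This completes the induction.
Hence the smallest such n_0 is 9.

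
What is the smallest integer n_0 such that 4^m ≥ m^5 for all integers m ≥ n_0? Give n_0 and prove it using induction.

At m = 7: 16384 < 16807, so the inequality fails and n_0 ≥ 8. We prove 4^m ≥ m^5 for all m ≥ 8.
Base case (m = 8): 4^m = 65536 and m^5 = 32768, so 65536 ≥ 32768.
Suppose the result is true for m = p, so 4^p ≥ p^5.
Then 4^(p + 1) = 4·(4^p) ≥ 4·(p^5).
Also, for p ≥ 8 we have 4·(p^5) ≥ (p+1)^5, since 4 ≥ (1 + 1/p)^5 for all p ≥ 8.
Combining, 4^(p + 1) ≥ (p+1)^5.
By the principle of mathematical induction, the result holds for all m ≥ 8.
Hence the smallest such n_0 is 8.

n_0 = 8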